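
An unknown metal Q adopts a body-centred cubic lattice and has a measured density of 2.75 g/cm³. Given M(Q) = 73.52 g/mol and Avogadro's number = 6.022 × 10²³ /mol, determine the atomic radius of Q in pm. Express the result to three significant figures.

For a BCC cell (Z = 2), a³ = Z·M/(N_A·ρ) = 2 × 73.52 / (6.022 × 10²³ × 2.750) = 8.879 × 10^-23 cm³, so a = 4.461 × 10^-8 cm = 446.1 pm.
Atoms touch along the body diagonal, so √3·a = 4r, so r = 0.4330 × a = 193 pm.

193 pm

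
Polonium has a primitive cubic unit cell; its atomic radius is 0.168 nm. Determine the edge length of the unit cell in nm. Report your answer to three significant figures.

In a simple cubic lattice, atoms touch along the cell edge, so a = 2r.
a = 2r = 2 × 0.168 = 0.336 nm.

0.336 nm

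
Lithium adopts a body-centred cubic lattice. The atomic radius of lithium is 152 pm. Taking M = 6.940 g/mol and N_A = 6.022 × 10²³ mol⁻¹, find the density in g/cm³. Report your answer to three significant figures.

0.533 g/cm³

In a BCC lattice, atoms touch along the body diagonal, so √3·a = 4r, giving a = 351.0 pm = 3.510 × 10^-8 cm.
With Z = 2, ρ = Z·M/(N_A·a³) = 2 × 6.940 / (6.022 × 10²³ × 4.325 × 10^-23) = 0.5329 g/cm³.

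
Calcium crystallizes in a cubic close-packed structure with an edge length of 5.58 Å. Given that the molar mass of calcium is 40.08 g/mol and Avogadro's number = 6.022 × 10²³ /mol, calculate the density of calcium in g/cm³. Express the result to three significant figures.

1.53 g/cm³

An FCC unit cell contains Z = 4 atoms.
Cell volume: a³ = (5.58 Å)³ = (5.580 × 10^-8 cm)³ = 1.737 × 10^-22 cm³.
ρ = Z·M/(N_A·a³) = 4 × 40.08 / (6.022 × 10²³ × 1.737 × 10^-22) = 1.532 g/cm³.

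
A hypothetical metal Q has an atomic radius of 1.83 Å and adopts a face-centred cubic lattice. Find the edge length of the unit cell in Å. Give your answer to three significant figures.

In an FCC lattice, atoms touch along the face diagonal, so √2·a = 4r.
a = 4r/√2 = 4 × 1.83 / 1.4142 = 5.18 Å.

5.18 Å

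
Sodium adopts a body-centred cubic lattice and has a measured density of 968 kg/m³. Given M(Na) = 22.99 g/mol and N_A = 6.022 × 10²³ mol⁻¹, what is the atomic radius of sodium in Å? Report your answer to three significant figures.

For a BCC cell (Z = 2), a³ = Z·M/(N_A·ρ) = 2 × 22.99 / (6.022 × 10²³ × 0.9680) = 7.888 × 10^-23 cm³, so a = 4.289 × 10^-8 cm = 4.289 Å.
Atoms touch along the body diagonal, so √3·a = 4r, so r = 0.4330 × a = 1.86 Å.

1.86 Å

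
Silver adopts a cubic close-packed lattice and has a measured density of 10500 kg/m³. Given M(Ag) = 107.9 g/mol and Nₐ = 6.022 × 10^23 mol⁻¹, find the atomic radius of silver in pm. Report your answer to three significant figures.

144 pm

For an FCC cell (Z = 4), a³ = Z·M/(N_A·ρ) = 4 × 107.9 / (6.022 × 10²³ × 10.50) = 6.826 × 10^-23 cm³, so a = 4.087 × 10^-8 cm = 408.7 pm.
Atoms touch along the face diagonal, so √2·a = 4r, so r = 0.3536 × a = 144 pm.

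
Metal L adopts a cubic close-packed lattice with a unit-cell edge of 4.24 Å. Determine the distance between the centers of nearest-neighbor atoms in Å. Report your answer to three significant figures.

In an FCC structure, atoms touch along the face diagonal, so √2·a = 4r; the nearest-neighbor distance equals 2r = 0.7071·a.
d = 0.7071 × 4.24 = 3.00 Å.

3.00 Å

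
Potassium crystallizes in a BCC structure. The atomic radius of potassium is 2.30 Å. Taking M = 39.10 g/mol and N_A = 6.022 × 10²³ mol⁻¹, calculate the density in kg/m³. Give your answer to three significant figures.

In a BCC lattice, atoms touch along the body diagonal, so √3·a = 4r, giving a = 5.312 Å = 5.312 × 10^-8 cm.
With Z = 2, ρ = Z·M/(N_A·a³) = 2 × 39.10 / (6.022 × 10²³ × 1.499 × 10^-22) = 0.8665 g/cm³ = 867 kg/m³.

867 kg/m³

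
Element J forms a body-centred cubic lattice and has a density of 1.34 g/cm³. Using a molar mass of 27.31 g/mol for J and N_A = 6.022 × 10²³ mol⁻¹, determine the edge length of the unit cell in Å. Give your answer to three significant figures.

With Z = 2 atoms per BCC cell, a³ = Z·M/(N_A·ρ) = 2 × 27.31 / (6.022 × 10²³ × 1.340 g/cm³) = 6.769 × 10^-23 cm³.
a = (6.769 × 10^-23)^(1/3) = 4.075 × 10^-8 cm = 4.08 Å.

4.08 Å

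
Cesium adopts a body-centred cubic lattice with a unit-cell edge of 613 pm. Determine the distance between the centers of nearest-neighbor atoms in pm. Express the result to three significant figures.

531 pm

In a BCC structure, atoms touch along the body diagonal, so √3·a = 4r; the nearest-neighbor distance equals 2r = 0.8660·a.
d = 0.8660 × 613 = 531 pm.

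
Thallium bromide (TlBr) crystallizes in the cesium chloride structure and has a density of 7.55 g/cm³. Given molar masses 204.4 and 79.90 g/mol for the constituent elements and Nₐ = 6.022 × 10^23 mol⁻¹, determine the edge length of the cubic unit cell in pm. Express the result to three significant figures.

M(TlBr) = 284.3 g/mol; Z = 1 formula unit per cell.
a³ = Z·M/(N_A·ρ) = 1 × 284.3 / (6.022 × 10²³ × 7.55) = 6.253 × 10^-23 cm³, so a = 3.969 × 10^-8 cm = 397 pm.

397 pm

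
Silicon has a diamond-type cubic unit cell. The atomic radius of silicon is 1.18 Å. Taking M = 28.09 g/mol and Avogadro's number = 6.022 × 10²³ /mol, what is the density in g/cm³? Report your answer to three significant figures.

2.30 g/cm³

In a diamond cubic lattice, nearest neighbors lie along the body diagonal with √3·a = 8r, giving a = 5.450 Å = 5.450 × 10^-8 cm.
With Z = 8, ρ = Z·M/(N_A·a³) = 8 × 28.09 / (6.022 × 10²³ × 1.619 × 10^-22) = 2.305 g/cm³.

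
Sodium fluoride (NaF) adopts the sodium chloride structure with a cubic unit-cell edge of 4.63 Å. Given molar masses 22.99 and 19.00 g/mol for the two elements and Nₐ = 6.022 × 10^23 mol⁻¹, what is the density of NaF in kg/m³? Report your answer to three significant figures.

The sodium chloride structure contains Z = 4 formula units per cell; M(NaF) = 22.99 + 19.00 = 41.99 g/mol.
a³ = (4.630 × 10^-8 cm)³ = 9.925 × 10^-23 cm³.
ρ = 4 × 41.99 / (6.022 × 10²³ × 9.925 × 10^-23) = 2.810 g/cm³ = 2810 kg/m³.

2810 kg/m³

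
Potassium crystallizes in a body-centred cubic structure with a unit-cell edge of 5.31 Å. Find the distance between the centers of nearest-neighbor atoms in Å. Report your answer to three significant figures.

In a BCC structure, atoms touch along the body diagonal, so √3·a = 4r; the nearest-neighbor distance equals 2r = 0.8660·a.
d = 0.8660 × 5.31 = 4.60 Å.

4.60 Å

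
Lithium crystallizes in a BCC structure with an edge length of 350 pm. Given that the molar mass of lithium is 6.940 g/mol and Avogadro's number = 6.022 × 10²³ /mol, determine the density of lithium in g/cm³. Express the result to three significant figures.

0.538 g/cm³

A BCC unit cell contains Z = 2 atoms.
Cell volume: a³ = (350 pm)³ = (3.500 × 10^-8 cm)³ = 4.288 × 10^-23 cm³.
ρ = Z·M/(N_A·a³) = 2 × 6.940 / (6.022 × 10²³ × 4.288 × 10^-23) = 0.5376 g/cm³.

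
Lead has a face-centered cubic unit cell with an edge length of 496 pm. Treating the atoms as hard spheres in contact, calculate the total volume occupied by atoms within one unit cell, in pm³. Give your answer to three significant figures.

9.04 × 10^7 pm³

In an FCC lattice atoms touch along the face diagonal, so √2·a = 4r, so r = 0.3536a = 175.4 pm.
V_atoms = Z × (4/3)πr³ = 4 × (4/3)π × (175.4)³ = 9.04 × 10^7 pm³.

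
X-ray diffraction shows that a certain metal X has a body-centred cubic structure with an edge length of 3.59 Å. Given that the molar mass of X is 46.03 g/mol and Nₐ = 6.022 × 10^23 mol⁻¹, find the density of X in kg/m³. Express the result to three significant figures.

A BCC unit cell contains Z = 2 atoms.
Cell volume: a³ = (3.59 Å)³ = (3.590 × 10^-8 cm)³ = 4.627 × 10^-23 cm³.
ρ = Z·M/(N_A·a³) = 2 × 46.03 / (6.022 × 10²³ × 4.627 × 10^-23) = 3.304 g/cm³ = 3300 kg/m³.

3300 kg/m³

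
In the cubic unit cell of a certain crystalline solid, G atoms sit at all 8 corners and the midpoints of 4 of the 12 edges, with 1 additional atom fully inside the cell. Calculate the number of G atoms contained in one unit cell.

Corner atoms are shared by 8 cells (1/8 each), edge atoms by 4 (1/4 each), interior atoms are unshared.
Net atoms = 8 × 1/8 + 4 × 1/4 + 1 = 1 + 1 + 1 = 3.

3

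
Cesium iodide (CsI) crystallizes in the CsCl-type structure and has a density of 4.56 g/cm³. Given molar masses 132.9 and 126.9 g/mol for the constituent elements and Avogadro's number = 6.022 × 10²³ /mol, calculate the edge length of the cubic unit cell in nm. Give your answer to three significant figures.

0.456 nm

M(CsI) = 259.8 g/mol; Z = 1 formula unit per cell.
a³ = Z·M/(N_A·ρ) = 1 × 259.8 / (6.022 × 10²³ × 4.56) = 9.461 × 10^-23 cm³, so a = 4.557 × 10^-8 cm = 0.456 nm.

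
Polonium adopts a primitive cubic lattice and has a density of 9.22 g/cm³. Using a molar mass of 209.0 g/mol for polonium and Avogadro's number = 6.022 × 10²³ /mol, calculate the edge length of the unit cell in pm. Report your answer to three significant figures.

With Z = 1 atom per simple cubic cell, a³ = Z·M/(N_A·ρ) = 1 × 209.0 / (6.022 × 10²³ × 9.220 g/cm³) = 3.764 × 10^-23 cm³.
a = (3.764 × 10^-23)^(1/3) = 3.351 × 10^-8 cm = 335 pm.

335 pm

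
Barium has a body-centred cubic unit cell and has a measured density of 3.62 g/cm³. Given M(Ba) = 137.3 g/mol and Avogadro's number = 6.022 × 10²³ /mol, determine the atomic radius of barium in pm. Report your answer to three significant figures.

217 pm

For a BCC cell (Z = 2), a³ = Z·M/(N_A·ρ) = 2 × 137.3 / (6.022 × 10²³ × 3.620) = 1.260 × 10^-22 cm³, so a = 5.013 × 10^-8 cm = 501.3 pm.
Atoms touch along the body diagonal, so √3·a = 4r, so r = 0.4330 × a = 217 pm.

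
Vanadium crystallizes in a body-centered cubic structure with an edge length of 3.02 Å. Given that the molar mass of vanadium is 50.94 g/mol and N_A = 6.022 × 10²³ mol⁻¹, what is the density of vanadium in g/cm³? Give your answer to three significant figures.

6.14 g/cm³

A BCC unit cell contains Z = 2 atoms.
Cell volume: a³ = (3.02 Å)³ = (3.020 × 10^-8 cm)³ = 2.754 × 10^-23 cm³.
ρ = Z·M/(N_A·a³) = 2 × 50.94 / (6.022 × 10²³ × 2.754 × 10^-23) = 6.142 g/cm³.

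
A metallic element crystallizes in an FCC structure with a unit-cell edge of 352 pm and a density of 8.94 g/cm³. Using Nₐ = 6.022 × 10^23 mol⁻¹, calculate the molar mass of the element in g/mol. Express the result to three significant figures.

An FCC cell has Z = 4 atoms; a = 3.520 × 10^-8 cm.
M = ρ·N_A·a³/Z = 8.94 × 6.022 × 10²³ × 4.361 × 10^-23 / 4 = 58.7 g/mol.

58.7 g/mol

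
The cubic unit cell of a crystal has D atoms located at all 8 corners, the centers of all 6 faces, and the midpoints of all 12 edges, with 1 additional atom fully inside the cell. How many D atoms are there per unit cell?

Corner atoms are shared by 8 cells (1/8 each), face atoms by 2 (1/2 each), edge atoms by 4 (1/4 each), interior atoms are unshared.
Net atoms = 8 × 1/8 + 6 × 1/2 + 12 × 1/4 + 1 = 1 + 3 + 3 + 1 = 8.

8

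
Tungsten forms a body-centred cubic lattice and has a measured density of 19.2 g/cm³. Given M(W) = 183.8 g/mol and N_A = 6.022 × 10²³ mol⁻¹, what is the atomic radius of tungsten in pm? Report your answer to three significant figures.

137 pm

For a BCC cell (Z = 2), a³ = Z·M/(N_A·ρ) = 2 × 183.8 / (6.022 × 10²³ × 19.20) = 3.179 × 10^-23 cm³, so a = 3.168 × 10^-8 cm = 316.8 pm.
Atoms touch along the body diagonal, so √3·a = 4r, so r = 0.4330 × a = 137 pm.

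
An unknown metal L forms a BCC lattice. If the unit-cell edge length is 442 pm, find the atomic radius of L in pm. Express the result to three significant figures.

191 pm

In a BCC lattice, atoms touch along the body diagonal, so √3·a = 4r.
r = √3·a/4 = 1.7321 × 442 / 4 = 191 pm.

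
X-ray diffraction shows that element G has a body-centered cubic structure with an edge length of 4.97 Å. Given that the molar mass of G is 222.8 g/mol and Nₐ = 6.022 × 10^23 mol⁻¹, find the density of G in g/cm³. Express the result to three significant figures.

A BCC unit cell contains Z = 2 atoms.
Cell volume: a³ = (4.97 Å)³ = (4.970 × 10^-8 cm)³ = 1.228 × 10^-22 cm³.
ρ = Z·M/(N_A·a³) = 2 × 222.8 / (6.022 × 10²³ × 1.228 × 10^-22) = 6.027 g/cm³.

6.03 g/cm³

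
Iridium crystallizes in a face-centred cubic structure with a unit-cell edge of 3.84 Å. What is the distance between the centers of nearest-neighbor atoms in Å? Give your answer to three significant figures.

2.72 Å

In an FCC structure, atoms touch along the face diagonal, so √2·a = 4r; the nearest-neighbor distance equals 2r = 0.7071·a.
d = 0.7071 × 3.84 = 2.72 Å.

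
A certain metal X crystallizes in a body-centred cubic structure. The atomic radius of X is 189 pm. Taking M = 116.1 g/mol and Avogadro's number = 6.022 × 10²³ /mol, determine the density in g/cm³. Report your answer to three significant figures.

4.64 g/cm³

In a BCC lattice, atoms touch along the body diagonal, so √3·a = 4r, giving a = 436.5 pm = 4.365 × 10^-8 cm.
With Z = 2, ρ = Z·M/(N_A·a³) = 2 × 116.1 / (6.022 × 10²³ × 8.315 × 10^-23) = 4.637 g/cm³.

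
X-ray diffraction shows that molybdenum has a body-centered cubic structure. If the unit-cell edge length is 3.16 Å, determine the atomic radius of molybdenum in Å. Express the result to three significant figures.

In a BCC lattice, atoms touch along the body diagonal, so √3·a = 4r.
r = √3·a/4 = 1.7321 × 3.16 / 4 = 1.37 Å.

1.37 Å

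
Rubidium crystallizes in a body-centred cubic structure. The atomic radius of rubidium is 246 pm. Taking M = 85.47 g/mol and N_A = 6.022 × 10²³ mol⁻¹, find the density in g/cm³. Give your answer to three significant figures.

1.55 g/cm³

In a BCC lattice, atoms touch along the body diagonal, so √3·a = 4r, giving a = 568.1 pm = 5.681 × 10^-8 cm.
With Z = 2, ρ = Z·M/(N_A·a³) = 2 × 85.47 / (6.022 × 10²³ × 1.834 × 10^-22) = 1.548 g/cm³.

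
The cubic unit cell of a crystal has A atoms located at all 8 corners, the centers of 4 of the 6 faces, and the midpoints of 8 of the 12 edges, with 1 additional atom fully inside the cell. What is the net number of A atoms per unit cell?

6

Corner atoms are shared by 8 cells (1/8 each), face atoms by 2 (1/2 each), edge atoms by 4 (1/4 each), interior atoms are unshared.
Net atoms = 8 × 1/8 + 4 × 1/2 + 8 × 1/4 + 1 = 1 + 2 + 2 + 1 = 6.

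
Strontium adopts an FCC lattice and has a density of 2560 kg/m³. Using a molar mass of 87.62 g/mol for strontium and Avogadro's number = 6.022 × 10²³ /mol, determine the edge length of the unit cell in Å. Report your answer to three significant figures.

With Z = 4 atoms per FCC cell, a³ = Z·M/(N_A·ρ) = 4 × 87.62 / (6.022 × 10²³ × 2.560 g/cm³) = 2.273 × 10^-22 cm³.
a = (2.273 × 10^-22)^(1/3) = 6.103 × 10^-8 cm = 6.10 Å.

6.10 Å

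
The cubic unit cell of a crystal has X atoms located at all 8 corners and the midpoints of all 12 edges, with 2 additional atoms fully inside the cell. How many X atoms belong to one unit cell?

Corner atoms are shared by 8 cells (1/8 each), edge atoms by 4 (1/4 each), interior atoms are unshared.
Net atoms = 8 × 1/8 + 12 × 1/4 + 2 = 1 + 3 + 2 = 6.

6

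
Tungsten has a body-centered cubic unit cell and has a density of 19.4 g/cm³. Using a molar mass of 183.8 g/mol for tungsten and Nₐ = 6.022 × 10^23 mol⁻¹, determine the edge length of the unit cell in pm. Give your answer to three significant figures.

316 pm

With Z = 2 atoms per BCC cell, a³ = Z·M/(N_A·ρ) = 2 × 183.8 / (6.022 × 10²³ × 19.40 g/cm³) = 3.147 × 10^-23 cm³.
a = (3.147 × 10^-23)^(1/3) = 3.157 × 10^-8 cm = 316 pm.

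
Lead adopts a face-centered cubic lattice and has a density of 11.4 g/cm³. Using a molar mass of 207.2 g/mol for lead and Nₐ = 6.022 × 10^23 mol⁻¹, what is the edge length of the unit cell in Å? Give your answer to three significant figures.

4.94 Å

With Z = 4 atoms per FCC cell, a³ = Z·M/(N_A·ρ) = 4 × 207.2 / (6.022 × 10²³ × 11.40 g/cm³) = 1.207 × 10^-22 cm³.
a = (1.207 × 10^-22)^(1/3) = 4.942 × 10^-8 cm = 4.94 Å.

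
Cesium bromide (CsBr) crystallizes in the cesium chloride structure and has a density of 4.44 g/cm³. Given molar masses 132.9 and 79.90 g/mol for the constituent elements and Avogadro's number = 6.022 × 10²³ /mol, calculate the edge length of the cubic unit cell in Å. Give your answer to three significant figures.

M(CsBr) = 212.8 g/mol; Z = 1 formula unit per cell.
a³ = Z·M/(N_A·ρ) = 1 × 212.8 / (6.022 × 10²³ × 4.44) = 7.959 × 10^-23 cm³, so a = 4.301 × 10^-8 cm = 4.30 Å.

4.30 Å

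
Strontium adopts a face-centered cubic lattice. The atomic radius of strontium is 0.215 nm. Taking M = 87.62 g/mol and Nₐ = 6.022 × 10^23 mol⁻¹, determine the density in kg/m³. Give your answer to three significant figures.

In an FCC lattice, atoms touch along the face diagonal, so √2·a = 4r, giving a = 0.6081 nm = 6.081 × 10^-8 cm.
With Z = 4, ρ = Z·M/(N_A·a³) = 4 × 87.62 / (6.022 × 10²³ × 2.249 × 10^-22) = 2.588 g/cm³ = 2590 kg/m³.

2590 kg/m³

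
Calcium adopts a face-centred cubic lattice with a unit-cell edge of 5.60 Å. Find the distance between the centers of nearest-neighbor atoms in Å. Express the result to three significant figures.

In an FCC structure, atoms touch along the face diagonal, so √2·a = 4r; the nearest-neighbor distance equals 2r = 0.7071·a.
d = 0.7071 × 5.60 = 3.96 Å.

3.96 Å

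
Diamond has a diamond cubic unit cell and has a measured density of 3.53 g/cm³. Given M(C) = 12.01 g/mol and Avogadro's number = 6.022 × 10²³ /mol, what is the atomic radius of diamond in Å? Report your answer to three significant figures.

0.771 Å

For a diamond cubic cell (Z = 8), a³ = Z·M/(N_A·ρ) = 8 × 12.01 / (6.022 × 10²³ × 3.530) = 4.520 × 10^-23 cm³, so a = 3.562 × 10^-8 cm = 3.562 Å.
Nearest neighbors lie along the body diagonal with √3·a = 8r, so r = 0.2165 × a = 0.771 Å.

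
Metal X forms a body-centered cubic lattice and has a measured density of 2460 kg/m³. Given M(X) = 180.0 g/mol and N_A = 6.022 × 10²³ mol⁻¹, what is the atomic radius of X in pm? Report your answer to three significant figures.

For a BCC cell (Z = 2), a³ = Z·M/(N_A·ρ) = 2 × 180.0 / (6.022 × 10²³ × 2.460) = 2.430 × 10^-22 cm³, so a = 6.240 × 10^-8 cm = 624.0 pm.
Atoms touch along the body diagonal, so √3·a = 4r, so r = 0.4330 × a = 270 pm.

270 pm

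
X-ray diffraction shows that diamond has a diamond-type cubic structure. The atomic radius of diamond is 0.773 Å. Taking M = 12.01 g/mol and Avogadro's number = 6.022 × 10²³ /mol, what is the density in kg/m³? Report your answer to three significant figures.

In a diamond cubic lattice, nearest neighbors lie along the body diagonal with √3·a = 8r, giving a = 3.570 Å = 3.570 × 10^-8 cm.
With Z = 8, ρ = Z·M/(N_A·a³) = 8 × 12.01 / (6.022 × 10²³ × 4.551 × 10^-23) = 3.506 g/cm³ = 3510 kg/m³.

3510 kg/m³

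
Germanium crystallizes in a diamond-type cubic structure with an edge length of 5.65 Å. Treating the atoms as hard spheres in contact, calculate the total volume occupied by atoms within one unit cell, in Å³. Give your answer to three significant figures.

61.3 Å³

In a diamond cubic lattice nearest neighbors lie along the body diagonal with √3·a = 8r, so r = 0.2165a = 1.223 Å.
V_atoms = Z × (4/3)πr³ = 8 × (4/3)π × (1.223)³ = 61.3 Å³.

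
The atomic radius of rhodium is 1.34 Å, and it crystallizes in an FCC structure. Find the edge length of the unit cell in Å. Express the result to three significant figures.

3.79 Å

In an FCC lattice, atoms touch along the face diagonal, so √2·a = 4r.
a = 4r/√2 = 4 × 1.34 / 1.4142 = 3.79 Å.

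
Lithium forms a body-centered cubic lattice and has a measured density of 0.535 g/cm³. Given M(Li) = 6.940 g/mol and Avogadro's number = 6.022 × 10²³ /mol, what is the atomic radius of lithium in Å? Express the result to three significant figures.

1.52 Å

For a BCC cell (Z = 2), a³ = Z·M/(N_A·ρ) = 2 × 6.940 / (6.022 × 10²³ × 0.5350) = 4.308 × 10^-23 cm³, so a = 3.506 × 10^-8 cm = 3.506 Å.
Atoms touch along the body diagonal, so √3·a = 4r, so r = 0.4330 × a = 1.52 Å.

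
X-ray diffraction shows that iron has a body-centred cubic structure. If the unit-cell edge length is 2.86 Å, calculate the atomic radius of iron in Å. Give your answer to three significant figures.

1.24 Å

In a BCC lattice, atoms touch along the body diagonal, so √3·a = 4r.
r = √3·a/4 = 1.7321 × 2.86 / 4 = 1.24 Å.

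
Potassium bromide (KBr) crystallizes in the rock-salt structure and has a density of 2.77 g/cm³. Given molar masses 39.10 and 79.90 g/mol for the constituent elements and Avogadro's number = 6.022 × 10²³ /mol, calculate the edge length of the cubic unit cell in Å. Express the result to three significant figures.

M(KBr) = 119.0 g/mol; Z = 4 formula units per cell.
a³ = Z·M/(N_A·ρ) = 4 × 119.0 / (6.022 × 10²³ × 2.77) = 2.854 × 10^-22 cm³, so a = 6.584 × 10^-8 cm = 6.58 Å.

6.58 Å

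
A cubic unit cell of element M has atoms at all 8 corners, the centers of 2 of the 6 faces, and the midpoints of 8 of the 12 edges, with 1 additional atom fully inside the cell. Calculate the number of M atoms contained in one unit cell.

Corner atoms are shared by 8 cells (1/8 each), face atoms by 2 (1/2 each), edge atoms by 4 (1/4 each), interior atoms are unshared.
Net atoms = 8 × 1/8 + 2 × 1/2 + 8 × 1/4 + 1 = 1 + 1 + 2 + 1 = 5.

5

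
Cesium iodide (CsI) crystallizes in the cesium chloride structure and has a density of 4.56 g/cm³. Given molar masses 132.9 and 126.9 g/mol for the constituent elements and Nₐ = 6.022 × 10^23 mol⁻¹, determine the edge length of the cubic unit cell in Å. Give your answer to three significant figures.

M(CsI) = 259.8 g/mol; Z = 1 formula unit per cell.
a³ = Z·M/(N_A·ρ) = 1 × 259.8 / (6.022 × 10²³ × 4.56) = 9.461 × 10^-23 cm³, so a = 4.557 × 10^-8 cm = 4.56 Å.

4.56 Å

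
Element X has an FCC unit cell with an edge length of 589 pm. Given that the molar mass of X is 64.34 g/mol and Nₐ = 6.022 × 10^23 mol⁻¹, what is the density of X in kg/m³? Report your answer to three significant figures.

An FCC unit cell contains Z = 4 atoms.
Cell volume: a³ = (589 pm)³ = (5.890 × 10^-8 cm)³ = 2.043 × 10^-22 cm³.
ρ = Z·M/(N_A·a³) = 4 × 64.34 / (6.022 × 10²³ × 2.043 × 10^-22) = 2.091 g/cm³ = 2090 kg/m³.

2090 kg/m³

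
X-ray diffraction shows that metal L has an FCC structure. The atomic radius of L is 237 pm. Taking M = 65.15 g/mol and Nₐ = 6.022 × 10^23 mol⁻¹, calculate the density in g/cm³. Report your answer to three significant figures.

In an FCC lattice, atoms touch along the face diagonal, so √2·a = 4r, giving a = 670.3 pm = 6.703 × 10^-8 cm.
With Z = 4, ρ = Z·M/(N_A·a³) = 4 × 65.15 / (6.022 × 10²³ × 3.012 × 10^-22) = 1.437 g/cm³.

1.44 g/cm³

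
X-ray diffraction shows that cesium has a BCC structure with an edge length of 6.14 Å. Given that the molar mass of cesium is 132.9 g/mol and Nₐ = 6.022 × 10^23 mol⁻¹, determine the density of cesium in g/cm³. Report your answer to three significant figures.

1.91 g/cm³

A BCC unit cell contains Z = 2 atoms.
Cell volume: a³ = (6.14 Å)³ = (6.140 × 10^-8 cm)³ = 2.315 × 10^-22 cm³.
ρ = Z·M/(N_A·a³) = 2 × 132.9 / (6.022 × 10²³ × 2.315 × 10^-22) = 1.907 g/cm³.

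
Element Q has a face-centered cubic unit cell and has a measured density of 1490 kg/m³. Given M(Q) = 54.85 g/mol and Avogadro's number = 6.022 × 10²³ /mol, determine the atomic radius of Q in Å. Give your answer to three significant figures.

2.21 Å

For an FCC cell (Z = 4), a³ = Z·M/(N_A·ρ) = 4 × 54.85 / (6.022 × 10²³ × 1.490) = 2.445 × 10^-22 cm³, so a = 6.253 × 10^-8 cm = 6.253 Å.
Atoms touch along the face diagonal, so √2·a = 4r, so r = 0.3536 × a = 2.21 Å.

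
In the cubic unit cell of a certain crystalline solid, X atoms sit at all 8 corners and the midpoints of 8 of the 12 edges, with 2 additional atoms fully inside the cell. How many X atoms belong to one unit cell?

5

Corner atoms are shared by 8 cells (1/8 each), edge atoms by 4 (1/4 each), interior atoms are unshared.
Net atoms = 8 × 1/8 + 8 × 1/4 + 2 = 1 + 2 + 2 = 5.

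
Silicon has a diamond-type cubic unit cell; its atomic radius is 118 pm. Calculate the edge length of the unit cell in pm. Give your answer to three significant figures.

In a diamond cubic lattice, nearest neighbors lie along the body diagonal with √3·a = 8r.
a = 8r/√3 = 8 × 118 / 1.7321 = 545 pm.

545 pm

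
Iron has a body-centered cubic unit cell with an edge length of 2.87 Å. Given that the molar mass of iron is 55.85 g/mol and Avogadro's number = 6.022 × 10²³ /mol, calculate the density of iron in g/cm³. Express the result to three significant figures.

A BCC unit cell contains Z = 2 atoms.
Cell volume: a³ = (2.87 Å)³ = (2.870 × 10^-8 cm)³ = 2.364 × 10^-23 cm³.
ρ = Z·M/(N_A·a³) = 2 × 55.85 / (6.022 × 10²³ × 2.364 × 10^-23) = 7.846 g/cm³.

7.85 g/cm³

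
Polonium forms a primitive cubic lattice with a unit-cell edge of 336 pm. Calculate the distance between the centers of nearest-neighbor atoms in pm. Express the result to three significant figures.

336 pm

In a simple cubic structure, atoms touch along the cell edge, so a = 2r; the nearest-neighbor distance equals 2r = 1.000·a.
d = 1.000 × 336 = 336 pm.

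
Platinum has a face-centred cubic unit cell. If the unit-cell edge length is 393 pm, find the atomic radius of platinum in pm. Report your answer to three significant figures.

In an FCC lattice, atoms touch along the face diagonal, so √2·a = 4r.
r = √2·a/4 = 1.4142 × 393 / 4 = 139 pm.

139 pm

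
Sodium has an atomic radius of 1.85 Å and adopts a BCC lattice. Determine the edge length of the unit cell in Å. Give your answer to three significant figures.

4.27 Å

In a BCC lattice, atoms touch along the body diagonal, so √3·a = 4r.
a = 4r/√3 = 4 × 1.85 / 1.7321 = 4.27 Å.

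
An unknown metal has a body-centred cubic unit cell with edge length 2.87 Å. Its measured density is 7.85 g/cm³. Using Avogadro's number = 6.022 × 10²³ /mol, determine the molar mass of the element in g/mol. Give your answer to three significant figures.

55.9 g/mol

A BCC cell has Z = 2 atoms; a = 2.870 × 10^-8 cm.
M = ρ·N_A·a³/Z = 7.85 × 6.022 × 10²³ × 2.364 × 10^-23 / 2 = 55.9 g/mol.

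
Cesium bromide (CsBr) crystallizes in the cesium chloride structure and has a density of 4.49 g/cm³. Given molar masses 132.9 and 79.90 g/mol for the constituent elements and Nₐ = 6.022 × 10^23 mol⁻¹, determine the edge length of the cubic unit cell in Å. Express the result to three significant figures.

4.29 Å

M(CsBr) = 212.8 g/mol; Z = 1 formula unit per cell.
a³ = Z·M/(N_A·ρ) = 1 × 212.8 / (6.022 × 10²³ × 4.49) = 7.870 × 10^-23 cm³, so a = 4.285 × 10^-8 cm = 4.29 Å.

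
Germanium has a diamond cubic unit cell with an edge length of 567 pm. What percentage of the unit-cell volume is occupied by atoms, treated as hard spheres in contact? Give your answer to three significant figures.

In a diamond cubic lattice nearest neighbors lie along the body diagonal with √3·a = 8r, so r = 0.2165a = 122.8 pm.
Packing fraction = Z·(4/3)πr³ / a³ = 8 × (4/3)π × (122.8)³ / (567)³ = 0.3401 = 34.0%.

34.0%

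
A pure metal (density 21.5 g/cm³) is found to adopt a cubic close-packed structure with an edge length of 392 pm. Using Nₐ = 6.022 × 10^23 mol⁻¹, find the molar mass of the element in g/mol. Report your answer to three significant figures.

An FCC cell has Z = 4 atoms; a = 3.920 × 10^-8 cm.
M = ρ·N_A·a³/Z = 21.5 × 6.022 × 10²³ × 6.024 × 10^-23 / 4 = 195 g/mol.

195 g/mol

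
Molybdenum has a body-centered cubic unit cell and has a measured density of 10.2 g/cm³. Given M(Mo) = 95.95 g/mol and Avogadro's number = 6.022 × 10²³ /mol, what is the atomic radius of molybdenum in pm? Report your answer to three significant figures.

136 pm

For a BCC cell (Z = 2), a³ = Z·M/(N_A·ρ) = 2 × 95.95 / (6.022 × 10²³ × 10.20) = 3.124 × 10^-23 cm³, so a = 3.150 × 10^-8 cm = 315.0 pm.
Atoms touch along the body diagonal, so √3·a = 4r, so r = 0.4330 × a = 136 pm.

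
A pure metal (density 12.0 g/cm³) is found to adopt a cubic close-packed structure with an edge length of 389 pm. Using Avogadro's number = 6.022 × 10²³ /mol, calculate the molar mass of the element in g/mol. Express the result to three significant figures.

106 g/mol

An FCC cell has Z = 4 atoms; a = 3.890 × 10^-8 cm.
M = ρ·N_A·a³/Z = 12.0 × 6.022 × 10²³ × 5.886 × 10^-23 / 4 = 106 g/mol.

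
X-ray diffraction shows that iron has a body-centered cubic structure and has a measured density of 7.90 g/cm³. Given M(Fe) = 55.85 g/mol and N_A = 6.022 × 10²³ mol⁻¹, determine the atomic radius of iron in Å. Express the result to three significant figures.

For a BCC cell (Z = 2), a³ = Z·M/(N_A·ρ) = 2 × 55.85 / (6.022 × 10²³ × 7.900) = 2.348 × 10^-23 cm³, so a = 2.863 × 10^-8 cm = 2.863 Å.
Atoms touch along the body diagonal, so √3·a = 4r, so r = 0.4330 × a = 1.24 Å.

1.24 Å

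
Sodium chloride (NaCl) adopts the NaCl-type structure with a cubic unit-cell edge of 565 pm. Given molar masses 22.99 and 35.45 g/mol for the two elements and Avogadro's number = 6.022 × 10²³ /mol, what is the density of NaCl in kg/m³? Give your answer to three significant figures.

The NaCl-type structure contains Z = 4 formula units per cell; M(NaCl) = 22.99 + 35.45 = 58.44 g/mol.
a³ = (5.650 × 10^-8 cm)³ = 1.804 × 10^-22 cm³.
ρ = 4 × 58.44 / (6.022 × 10²³ × 1.804 × 10^-22) = 2.152 g/cm³ = 2150 kg/m³.

2150 kg/m³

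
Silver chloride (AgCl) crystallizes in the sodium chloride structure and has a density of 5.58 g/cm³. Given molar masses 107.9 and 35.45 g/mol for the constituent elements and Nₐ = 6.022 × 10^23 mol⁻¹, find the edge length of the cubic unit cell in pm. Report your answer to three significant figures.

555 pm

M(AgCl) = 143.35 g/mol; Z = 4 formula units per cell.
a³ = Z·M/(N_A·ρ) = 4 × 143.35 / (6.022 × 10²³ × 5.58) = 1.706 × 10^-22 cm³, so a = 5.547 × 10^-8 cm = 555 pm.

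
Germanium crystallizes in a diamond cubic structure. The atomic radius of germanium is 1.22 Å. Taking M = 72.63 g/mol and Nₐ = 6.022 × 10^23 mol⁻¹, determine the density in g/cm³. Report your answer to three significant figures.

In a diamond cubic lattice, nearest neighbors lie along the body diagonal with √3·a = 8r, giving a = 5.635 Å = 5.635 × 10^-8 cm.
With Z = 8, ρ = Z·M/(N_A·a³) = 8 × 72.63 / (6.022 × 10²³ × 1.789 × 10^-22) = 5.393 g/cm³.

5.39 g/cm³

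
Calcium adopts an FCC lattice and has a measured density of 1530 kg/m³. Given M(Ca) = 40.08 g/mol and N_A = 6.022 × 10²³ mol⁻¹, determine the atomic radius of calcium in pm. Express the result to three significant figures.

For an FCC cell (Z = 4), a³ = Z·M/(N_A·ρ) = 4 × 40.08 / (6.022 × 10²³ × 1.530) = 1.740 × 10^-22 cm³, so a = 5.583 × 10^-8 cm = 558.3 pm.
Atoms touch along the face diagonal, so √2·a = 4r, so r = 0.3536 × a = 197 pm.

197 pm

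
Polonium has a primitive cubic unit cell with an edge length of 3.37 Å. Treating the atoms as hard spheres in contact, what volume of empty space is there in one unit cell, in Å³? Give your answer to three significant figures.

In a simple cubic lattice atoms touch along the cell edge, so a = 2r, so r = 0.5000a = 1.685 Å.
V_cell = a³ = 38.27 Å³; V_atoms = 1 × (4/3)πr³ = 20.04 Å³.
Empty space = 38.27 − 20.04 = 18.2 Å³.

18.2 Å³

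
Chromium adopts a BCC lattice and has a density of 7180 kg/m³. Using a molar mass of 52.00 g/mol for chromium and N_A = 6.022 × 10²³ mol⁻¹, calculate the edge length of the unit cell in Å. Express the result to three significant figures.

2.89 Å

With Z = 2 atoms per BCC cell, a³ = Z·M/(N_A·ρ) = 2 × 52.00 / (6.022 × 10²³ × 7.180 g/cm³) = 2.405 × 10^-23 cm³.
a = (2.405 × 10^-23)^(1/3) = 2.887 × 10^-8 cm = 2.89 Å.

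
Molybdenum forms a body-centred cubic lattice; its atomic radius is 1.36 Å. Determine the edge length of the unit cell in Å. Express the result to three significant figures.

In a BCC lattice, atoms touch along the body diagonal, so √3·a = 4r.
a = 4r/√3 = 4 × 1.36 / 1.7321 = 3.14 Å.

3.14 Å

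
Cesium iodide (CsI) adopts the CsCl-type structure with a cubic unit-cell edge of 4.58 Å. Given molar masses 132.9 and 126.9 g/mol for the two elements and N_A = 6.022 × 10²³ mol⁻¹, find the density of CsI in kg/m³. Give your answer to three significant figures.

The CsCl-type structure contains Z = 1 formula unit per cell; M(CsI) = 132.9 + 126.9 = 259.8 g/mol.
a³ = (4.580 × 10^-8 cm)³ = 9.607 × 10^-23 cm³.
ρ = 1 × 259.8 / (6.022 × 10²³ × 9.607 × 10^-23) = 4.491 g/cm³ = 4490 kg/m³.

4490 kg/m³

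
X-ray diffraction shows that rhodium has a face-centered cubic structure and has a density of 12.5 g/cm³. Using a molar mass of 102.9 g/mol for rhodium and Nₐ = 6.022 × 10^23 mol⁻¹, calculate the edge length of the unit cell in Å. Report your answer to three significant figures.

3.80 Å

With Z = 4 atoms per FCC cell, a³ = Z·M/(N_A·ρ) = 4 × 102.9 / (6.022 × 10²³ × 12.50 g/cm³) = 5.468 × 10^-23 cm³.
a = (5.468 × 10^-23)^(1/3) = 3.796 × 10^-8 cm = 3.80 Å.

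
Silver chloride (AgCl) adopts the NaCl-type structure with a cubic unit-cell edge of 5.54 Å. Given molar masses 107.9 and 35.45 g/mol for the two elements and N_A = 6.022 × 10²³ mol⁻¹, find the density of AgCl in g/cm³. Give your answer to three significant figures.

5.60 g/cm³

The NaCl-type structure contains Z = 4 formula units per cell; M(AgCl) = 107.9 + 35.45 = 143.35 g/mol.
a³ = (5.540 × 10^-8 cm)³ = 1.700 × 10^-22 cm³.
ρ = 4 × 143.35 / (6.022 × 10²³ × 1.700 × 10^-22) = 5.600 g/cm³.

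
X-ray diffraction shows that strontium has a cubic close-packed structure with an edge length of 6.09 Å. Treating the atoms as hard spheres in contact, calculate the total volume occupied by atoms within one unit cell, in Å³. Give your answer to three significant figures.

167 Å³

In an FCC lattice atoms touch along the face diagonal, so √2·a = 4r, so r = 0.3536a = 2.153 Å.
V_atoms = Z × (4/3)πr³ = 4 × (4/3)π × (2.153)³ = 167 Å³.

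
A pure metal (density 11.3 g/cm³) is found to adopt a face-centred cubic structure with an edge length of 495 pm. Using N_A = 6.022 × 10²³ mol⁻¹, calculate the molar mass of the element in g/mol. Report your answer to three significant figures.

An FCC cell has Z = 4 atoms; a = 4.950 × 10^-8 cm.
M = ρ·N_A·a³/Z = 11.3 × 6.022 × 10²³ × 1.213 × 10^-22 / 4 = 206 g/mol.

206 g/mol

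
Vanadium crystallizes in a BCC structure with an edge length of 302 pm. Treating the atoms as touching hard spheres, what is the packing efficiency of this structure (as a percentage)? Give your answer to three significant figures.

68.0%

In a BCC lattice atoms touch along the body diagonal, so √3·a = 4r, so r = 0.4330a = 130.8 pm.
Packing fraction = Z·(4/3)πr³ / a³ = 2 × (4/3)π × (130.8)³ / (302)³ = 0.6802 = 68.0%.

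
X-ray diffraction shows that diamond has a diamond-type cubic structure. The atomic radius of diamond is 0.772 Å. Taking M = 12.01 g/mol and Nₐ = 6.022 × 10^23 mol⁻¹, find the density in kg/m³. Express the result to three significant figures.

In a diamond cubic lattice, nearest neighbors lie along the body diagonal with √3·a = 8r, giving a = 3.566 Å = 3.566 × 10^-8 cm.
With Z = 8, ρ = Z·M/(N_A·a³) = 8 × 12.01 / (6.022 × 10²³ × 4.534 × 10^-23) = 3.519 g/cm³ = 3520 kg/m³.

3520 kg/m³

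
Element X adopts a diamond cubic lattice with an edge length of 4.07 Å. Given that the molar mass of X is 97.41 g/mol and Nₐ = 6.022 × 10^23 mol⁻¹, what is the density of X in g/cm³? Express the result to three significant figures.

A diamond cubic unit cell contains Z = 8 atoms.
Cell volume: a³ = (4.07 Å)³ = (4.070 × 10^-8 cm)³ = 6.742 × 10^-23 cm³.
ρ = Z·M/(N_A·a³) = 8 × 97.41 / (6.022 × 10²³ × 6.742 × 10^-23) = 19.19 g/cm³.

19.2 g/cm³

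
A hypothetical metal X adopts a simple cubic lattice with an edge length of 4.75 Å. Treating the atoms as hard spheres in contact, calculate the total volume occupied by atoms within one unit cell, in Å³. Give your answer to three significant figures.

56.1 Å³

In a simple cubic lattice atoms touch along the cell edge, so a = 2r, so r = 0.5000a = 2.375 Å.
V_atoms = Z × (4/3)πr³ = 1 × (4/3)π × (2.375)³ = 56.1 Å³.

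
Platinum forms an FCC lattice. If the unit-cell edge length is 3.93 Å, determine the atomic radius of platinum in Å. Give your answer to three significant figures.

In an FCC lattice, atoms touch along the face diagonal, so √2·a = 4r.
r = √2·a/4 = 1.4142 × 3.93 / 4 = 1.39 Å.

1.39 Å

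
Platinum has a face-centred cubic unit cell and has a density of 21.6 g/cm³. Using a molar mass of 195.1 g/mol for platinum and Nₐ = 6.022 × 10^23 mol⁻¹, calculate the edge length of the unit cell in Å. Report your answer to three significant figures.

With Z = 4 atoms per FCC cell, a³ = Z·M/(N_A·ρ) = 4 × 195.1 / (6.022 × 10²³ × 21.60 g/cm³) = 6.000 × 10^-23 cm³.
a = (6.000 × 10^-23)^(1/3) = 3.915 × 10^-8 cm = 3.91 Å.

3.91 Å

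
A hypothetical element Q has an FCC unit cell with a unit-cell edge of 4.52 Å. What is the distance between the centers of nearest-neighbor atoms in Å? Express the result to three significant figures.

3.20 Å

In an FCC structure, atoms touch along the face diagonal, so √2·a = 4r; the nearest-neighbor distance equals 2r = 0.7071·a.
d = 0.7071 × 4.52 = 3.20 Å.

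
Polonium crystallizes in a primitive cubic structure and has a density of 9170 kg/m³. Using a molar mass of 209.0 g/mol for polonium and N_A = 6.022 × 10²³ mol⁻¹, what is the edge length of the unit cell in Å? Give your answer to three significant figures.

3.36 Å

With Z = 1 atom per simple cubic cell, a³ = Z·M/(N_A·ρ) = 1 × 209.0 / (6.022 × 10²³ × 9.170 g/cm³) = 3.785 × 10^-23 cm³.
a = (3.785 × 10^-23)^(1/3) = 3.357 × 10^-8 cm = 3.36 Å.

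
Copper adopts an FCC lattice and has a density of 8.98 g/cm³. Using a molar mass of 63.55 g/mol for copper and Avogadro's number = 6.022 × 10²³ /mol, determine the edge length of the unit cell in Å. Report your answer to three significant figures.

With Z = 4 atoms per FCC cell, a³ = Z·M/(N_A·ρ) = 4 × 63.55 / (6.022 × 10²³ × 8.980 g/cm³) = 4.701 × 10^-23 cm³.
a = (4.701 × 10^-23)^(1/3) = 3.609 × 10^-8 cm = 3.61 Å.

3.61 Å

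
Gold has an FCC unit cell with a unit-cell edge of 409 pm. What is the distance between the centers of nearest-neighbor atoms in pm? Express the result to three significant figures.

289 pm

In an FCC structure, atoms touch along the face diagonal, so √2·a = 4r; the nearest-neighbor distance equals 2r = 0.7071·a.
d = 0.7071 × 409 = 289 pm.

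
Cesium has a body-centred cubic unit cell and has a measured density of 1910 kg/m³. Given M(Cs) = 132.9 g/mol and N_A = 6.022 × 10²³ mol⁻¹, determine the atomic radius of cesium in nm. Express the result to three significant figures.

For a BCC cell (Z = 2), a³ = Z·M/(N_A·ρ) = 2 × 132.9 / (6.022 × 10²³ × 1.910) = 2.311 × 10^-22 cm³, so a = 6.137 × 10^-8 cm = 0.6137 nm.
Atoms touch along the body diagonal, so √3·a = 4r, so r = 0.4330 × a = 0.266 nm.

0.266 nm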